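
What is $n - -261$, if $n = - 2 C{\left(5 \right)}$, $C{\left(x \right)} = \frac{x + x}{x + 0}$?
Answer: $257$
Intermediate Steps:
$C{\left(x \right)} = 2$ ($C{\left(x \right)} = \frac{2 x}{x} = 2$)
$n = -4$ ($n = \left(-2\right) 2 = -4$)
$n - -261 = -4 - -261 = -4 + 261 = 257$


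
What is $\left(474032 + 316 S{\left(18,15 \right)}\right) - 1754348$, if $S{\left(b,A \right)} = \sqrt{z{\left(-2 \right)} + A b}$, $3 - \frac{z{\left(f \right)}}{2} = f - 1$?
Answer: $-1280316 + 316 \sqrt{282} \approx -1.275 \cdot 10^{6}$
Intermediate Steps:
$z{\left(f \right)} = 8 - 2 f$ ($z{\left(f \right)} = 6 - 2 \left(f - 1\right) = 6 - 2 \left(-1 + f\right) = 6 - \left(-2 + 2 f\right) = 8 - 2 f$)
$S{\left(b,A \right)} = \sqrt{12 + A b}$ ($S{\left(b,A \right)} = \sqrt{\left(8 - -4\right) + A b} = \sqrt{\left(8 + 4\right) + A b} = \sqrt{12 + A b}$)
$\left(474032 + 316 S{\left(18,15 \right)}\right) - 1754348 = \left(474032 + 316 \sqrt{12 + 15 \cdot 18}\right) - 1754348 = \left(474032 + 316 \sqrt{12 + 270}\right) - 1754348 = \left(474032 + 316 \sqrt{282}\right) - 1754348 = -1280316 + 316 \sqrt{282}$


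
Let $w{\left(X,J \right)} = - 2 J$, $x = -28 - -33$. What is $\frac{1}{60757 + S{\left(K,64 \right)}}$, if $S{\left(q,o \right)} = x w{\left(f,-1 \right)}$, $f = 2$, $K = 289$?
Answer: $\frac{1}{60767} \approx 1.6456 \cdot 10^{-5}$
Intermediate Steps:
$x = 5$ ($x = -28 + 33 = 5$)
$S{\left(q,o \right)} = 10$ ($S{\left(q,o \right)} = 5 \left(\left(-2\right) \left(-1\right)\right) = 5 \cdot 2 = 10$)
$\frac{1}{60757 + S{\left(K,64 \right)}} = \frac{1}{60757 + 10} = \frac{1}{60767}$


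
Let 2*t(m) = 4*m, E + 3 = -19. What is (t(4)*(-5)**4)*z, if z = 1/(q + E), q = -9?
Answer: -5000/31 ≈ -161.29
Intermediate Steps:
E = -22 (E = -3 - 19 = -22)
t(m) = 2*m (t(m) = (4*m)/2 = 2*m)
z = -1/31 (z = 1/(-9 - 22) = 1/(-31) = -1/31 ≈ -0.032258)
(t(4)*(-5)**4)*z = ((2*4)*(-5)**4)*(-1/31) = (8*625)*(-1/31) = 5000*(-1/31) = -5000/31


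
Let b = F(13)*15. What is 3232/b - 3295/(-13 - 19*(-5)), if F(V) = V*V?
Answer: -8087801/207870 ≈ -38.908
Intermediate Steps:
F(V) = V²
b = 2535 (b = 13²*15 = 169*15 = 2535)
3232/b - 3295/(-13 - 19*(-5)) = 3232/2535 - 3295/(-13 - 19*(-5)) = 3232*(1/2535) - 3295/(-13 + 95) = 3232/2535 - 3295/82 = -8087801/207870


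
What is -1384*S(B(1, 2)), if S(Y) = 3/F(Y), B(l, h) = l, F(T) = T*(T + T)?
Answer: -2076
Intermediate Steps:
F(T) = 2*T² (F(T) = T*(2*T) = 2*T²)
S(Y) = 3/(2*Y²) (S(Y) = 3/((2*Y²)) = 3*(1/(2*Y²)) = 3/(2*Y²))
-1384*S(B(1, 2)) = -2076/1² = -2076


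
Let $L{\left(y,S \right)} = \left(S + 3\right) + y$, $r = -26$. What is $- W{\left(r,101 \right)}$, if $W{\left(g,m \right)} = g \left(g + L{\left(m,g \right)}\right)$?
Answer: $1352$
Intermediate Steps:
$L{\left(y,S \right)} = 3 + S + y$ ($L{\left(y,S \right)} = \left(3 + S\right) + y = 3 + S + y$)
$W{\left(g,m \right)} = g \left(3 + m + 2 g\right)$ ($W{\left(g,m \right)} = g \left(g + \left(3 + g + m\right)\right) = g \left(3 + m + 2 g\right)$)
$- W{\left(r,101 \right)} = - \left(-26\right) \left(3 + 101 + 2 \left(-26\right)\right) = - \left(-26\right) \left(3 + 101 - 52\right) = - \left(-26\right) 52 = \left(-1\right) \left(-1352\right) = 1352$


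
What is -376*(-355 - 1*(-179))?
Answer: 66176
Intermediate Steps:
-376*(-355 - 1*(-179)) = -376*(-355 + 179) = -376*(-176) = 66176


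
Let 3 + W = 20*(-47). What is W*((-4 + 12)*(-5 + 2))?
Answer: 22632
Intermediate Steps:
W = -943 (W = -3 + 20*(-47) = -3 - 940 = -943)
W*((-4 + 12)*(-5 + 2)) = -943*(-4 + 12)*(-5 + 2) = -7544*(-3) = -943*(-24) = 22632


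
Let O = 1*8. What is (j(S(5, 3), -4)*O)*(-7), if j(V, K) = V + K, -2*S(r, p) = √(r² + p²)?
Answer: 224 + 28*√34 ≈ 387.27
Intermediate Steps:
O = 8
S(r, p) = -√(p² + r²)/2 (S(r, p) = -√(r² + p²)/2 = -√(p² + r²)/2)
j(V, K) = K + V
(j(S(5, 3), -4)*O)*(-7) = ((-4 - √(3² + 5²)/2)*8)*(-7) = ((-4 - √(9 + 25)/2)*8)*(-7) = ((-4 - √34/2)*8)*(-7) = (-32 - 4*√34)*(-7) = 224 + 28*√34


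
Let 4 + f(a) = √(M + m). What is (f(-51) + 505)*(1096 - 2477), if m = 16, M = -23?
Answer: -691881 - 1381*I*√7 ≈ -6.9188e+5 - 3653.8*I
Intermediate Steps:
f(a) = -4 + I*√7 (f(a) = -4 + √(-23 + 16) = -4 + √(-7) = -4 + I*√7)
(f(-51) + 505)*(1096 - 2477) = ((-4 + I*√7) + 505)*(1096 - 2477) = (501 + I*√7)*(-1381) = -691881 - 1381*I*√7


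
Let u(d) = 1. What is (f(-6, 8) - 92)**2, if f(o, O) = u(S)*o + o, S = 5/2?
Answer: 10816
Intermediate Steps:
S = 5/2 (S = 5*(1/2) = 5/2 ≈ 2.5000)
f(o, O) = 2*o (f(o, O) = 1*o + o = o + o = 2*o)
(f(-6, 8) - 92)**2 = (2*(-6) - 92)**2 = (-12 - 92)**2 = (-104)**2 = 10816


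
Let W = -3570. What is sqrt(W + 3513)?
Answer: I*sqrt(57) ≈ 7.5498*I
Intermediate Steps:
sqrt(W + 3513) = sqrt(-3570 + 3513) = sqrt(-57) = I*sqrt(57)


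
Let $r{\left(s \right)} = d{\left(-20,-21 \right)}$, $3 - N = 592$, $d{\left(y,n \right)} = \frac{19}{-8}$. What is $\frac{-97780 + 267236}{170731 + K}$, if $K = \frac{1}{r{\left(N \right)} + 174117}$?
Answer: $\frac{236038143152}{237814112335} \approx 0.99253$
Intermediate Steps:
$d{\left(y,n \right)} = - \frac{19}{8}$ ($d{\left(y,n \right)} = 19 \left(- \frac{1}{8}\right) = - \frac{19}{8}$)
$N = -589$ ($N = 3 - 592 = -589$)
$r{\left(s \right)} = - \frac{19}{8}$
$K = \frac{8}{1392917}$ ($K = \frac{1}{- \frac{19}{8} + 174117} = \frac{1}{\frac{1392917}{8}} = \frac{8}{1392917} \approx 5.7433 \cdot 10^{-6}$)
$\frac{-97780 + 267236}{170731 + K} = \frac{-97780 + 267236}{170731 + \frac{8}{1392917}} = \frac{169456}{\frac{237814112335}{1392917}} = 169456 \cdot \frac{1392917}{237814112335} = \frac{236038143152}{237814112335}$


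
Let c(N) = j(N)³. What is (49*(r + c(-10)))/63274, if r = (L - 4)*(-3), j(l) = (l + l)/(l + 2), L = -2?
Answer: 13181/506192 ≈ 0.026040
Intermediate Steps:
j(l) = 2*l/(2 + l) (j(l) = (2*l)/(2 + l) = 2*l/(2 + l))
c(N) = 8*N³/(2 + N)³ (c(N) = (2*N/(2 + N))³ = 8*N³/(2 + N)³)
r = 18 (r = (-2 - 4)*(-3) = -6*(-3) = 18)
(49*(r + c(-10)))/63274 = (49*(18 + 8*(-10)³/(2 - 10)³))/63274 = (49*(18 + 8*(-1000)/(-8)³))*(1/63274) = (49*(18 + 8*(-1000)*(-1/512)))*(1/63274) = (49*(18 + 125/8))*(1/63274) = (49*(269/8))*(1/63274) = (13181/8)*(1/63274) = 13181/506192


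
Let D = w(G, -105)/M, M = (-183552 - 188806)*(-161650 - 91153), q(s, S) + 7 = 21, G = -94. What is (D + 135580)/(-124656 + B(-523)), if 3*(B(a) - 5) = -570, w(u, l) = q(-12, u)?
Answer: -911612992591781/839406089453831 ≈ -1.0860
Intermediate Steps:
q(s, S) = 14 (q(s, S) = -7 + 21 = 14)
w(u, l) = 14
B(a) = -185 (B(a) = 5 + (⅓)*(-570) = 5 - 190 = -185)
M = 94133219474 (M = -372358*(-252803) = 94133219474)
D = 1/6723801391 (D = 14/94133219474 = 14*(1/94133219474) = 1/6723801391 ≈ 1.4873e-10)
(D + 135580)/(-124656 + B(-523)) = (1/6723801391 + 135580)/(-124656 - 185) = (911612992591781/6723801391)/(-124841) = (911612992591781/6723801391)*(-1/124841) = -911612992591781/839406089453831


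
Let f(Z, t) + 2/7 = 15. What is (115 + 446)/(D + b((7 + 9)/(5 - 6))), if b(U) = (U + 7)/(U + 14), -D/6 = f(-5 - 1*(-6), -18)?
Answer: -154/23 ≈ -6.6956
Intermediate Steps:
f(Z, t) = 103/7 (f(Z, t) = -2/7 + 15 = 103/7)
D = -618/7 (D = -6*103/7 = -618/7 ≈ -88.286)
b(U) = (7 + U)/(14 + U)
(115 + 446)/(D + b((7 + 9)/(5 - 6))) = (115 + 446)/(-618/7 + (7 + (7 + 9)/(5 - 6))/(14 + (7 + 9)/(5 - 6))) = 561/(-618/7 + (7 + 16/(-1))/(14 + 16/(-1))) = 561/(-618/7 + (7 + 16*(-1))/(14 + 16*(-1))) = 561/(-618/7 + (7 - 16)/(14 - 16)) = 561/(-618/7 - 9/(-2)) = 561/(-618/7 - 1/2*(-9)) = 561/(-618/7 + 9/2) = 561/(-1173/14) = 561*(-14/1173) = -154/23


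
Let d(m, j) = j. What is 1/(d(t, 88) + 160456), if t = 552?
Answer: 1/160544 ≈ 6.2288e-6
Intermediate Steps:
1/(d(t, 88) + 160456) = 1/(88 + 160456) = 1/160544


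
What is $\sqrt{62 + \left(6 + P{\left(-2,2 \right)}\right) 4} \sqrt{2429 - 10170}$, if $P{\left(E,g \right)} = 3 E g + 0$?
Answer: $i \sqrt{294158} \approx 542.36 i$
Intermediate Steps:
$P{\left(E,g \right)} = 3 E g$ ($P{\left(E,g \right)} = 3 E g + 0 = 3 E g$)
$\sqrt{62 + \left(6 + P{\left(-2,2 \right)}\right) 4} \sqrt{2429 - 10170} = \sqrt{62 + \left(6 + 3 \left(-2\right) 2\right) 4} \sqrt{2429 - 10170} = \sqrt{62 + \left(6 - 12\right) 4} \sqrt{-7741} = \sqrt{62 - 24} i \sqrt{7741} = \sqrt{38} i \sqrt{7741} = i \sqrt{294158}$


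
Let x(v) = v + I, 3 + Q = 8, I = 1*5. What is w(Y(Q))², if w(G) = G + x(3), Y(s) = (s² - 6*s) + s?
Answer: 64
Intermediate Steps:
I = 5
Q = 5 (Q = -3 + 8 = 5)
Y(s) = s² - 5*s
x(v) = 5 + v (x(v) = v + 5 = 5 + v)
w(G) = 8 + G (w(G) = G + (5 + 3) = G + 8 = 8 + G)
w(Y(Q))² = (8 + 5*(-5 + 5))² = (8 + 5*0)² = (8 + 0)² = 8² = 64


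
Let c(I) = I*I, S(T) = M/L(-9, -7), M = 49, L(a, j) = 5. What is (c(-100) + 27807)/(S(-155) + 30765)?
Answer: 27005/21982 ≈ 1.2285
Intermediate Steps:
S(T) = 49/5
c(I) = I**2
(c(-100) + 27807)/(S(-155) + 30765) = ((-100)**2 + 27807)/(49/5 + 30765) = (10000 + 27807)/(153874/5) = 37807*(5/153874) = 27005/21982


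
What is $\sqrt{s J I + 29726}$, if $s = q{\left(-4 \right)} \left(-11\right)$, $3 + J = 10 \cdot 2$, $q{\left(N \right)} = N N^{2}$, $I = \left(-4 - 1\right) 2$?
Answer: $i \sqrt{89954} \approx 299.92 i$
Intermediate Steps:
$I = -10$ ($I = \left(-5\right) 2 = -10$)
$q{\left(N \right)} = N^{3}$
$J = 17$ ($J = -3 + 10 \cdot 2 = -3 + 20 = 17$)
$s = 704$ ($s = \left(-4\right)^{3} \left(-11\right) = \left(-64\right) \left(-11\right) = 704$)
$\sqrt{s J I + 29726} = \sqrt{704 \cdot 17 \left(-10\right) + 29726} = \sqrt{11968 \left(-10\right) + 29726} = \sqrt{-119680 + 29726} = \sqrt{-89954} = i \sqrt{89954}$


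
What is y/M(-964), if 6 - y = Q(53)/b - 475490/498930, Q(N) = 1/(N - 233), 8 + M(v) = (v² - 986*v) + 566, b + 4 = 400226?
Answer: 8330388817871/2252850479122564080 ≈ 3.6977e-6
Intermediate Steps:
b = 400222 (b = -4 + 400226 = 400222)
M(v) = 558 + v² - 986*v (M(v) = -8 + ((v² - 986*v) + 566) = -8 + (566 + v² - 986*v) = 558 + v² - 986*v)
Q(N) = 1/(-233 + N)
y = 8330388817871/1198096574760 (y = 6 - (1/((-233 + 53)*400222) - 475490/498930) = 6 - ((1/400222)/(-180) - 475490*1/498930) = 6 - (-1/180*1/400222 - 47549/49893) = 6 - (-1/72039960 - 47549/49893) = 6 - 1*(-1141809369311/1198096574760) = 6 + 1141809369311/1198096574760 = 8330388817871/1198096574760 ≈ 6.9530)
y/M(-964) = 8330388817871/(1198096574760*(558 + (-964)² - 986*(-964))) = 8330388817871/(1198096574760*(558 + 929296 + 950504)) = (8330388817871/1198096574760)/1880358 = (8330388817871/1198096574760)*(1/1880358) = 8330388817871/2252850479122564080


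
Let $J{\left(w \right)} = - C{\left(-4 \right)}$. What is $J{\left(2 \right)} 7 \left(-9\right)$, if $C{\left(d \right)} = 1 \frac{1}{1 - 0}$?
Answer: $63$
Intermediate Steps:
$C{\left(d \right)} = 1$ ($C{\left(d \right)} = 1 \frac{1}{1 + 0} = 1 \cdot 1^{-1} = 1 \cdot 1 = 1$)
$J{\left(w \right)} = -1$ ($J{\left(w \right)} = \left(-1\right) 1 = -1$)
$J{\left(2 \right)} 7 \left(-9\right) = \left(-1\right) 7 \left(-9\right) = \left(-7\right) \left(-9\right) = 63$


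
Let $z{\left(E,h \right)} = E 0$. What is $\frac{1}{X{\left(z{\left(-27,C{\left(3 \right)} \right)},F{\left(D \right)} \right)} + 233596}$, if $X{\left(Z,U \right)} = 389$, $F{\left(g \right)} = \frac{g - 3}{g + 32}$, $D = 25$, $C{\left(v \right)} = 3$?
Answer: $\frac{1}{233985} \approx 4.2738 \cdot 10^{-6}$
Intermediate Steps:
$z{\left(E,h \right)} = 0$
$F{\left(g \right)} = \frac{-3 + g}{32 + g}$
$\frac{1}{X{\left(z{\left(-27,C{\left(3 \right)} \right)},F{\left(D \right)} \right)} + 233596} = \frac{1}{389 + 233596} = \frac{1}{233985}$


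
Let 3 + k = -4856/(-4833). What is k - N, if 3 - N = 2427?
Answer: 11705549/4833 ≈ 2422.0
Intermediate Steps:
N = -2424 (N = 3 - 1*2427 = 3 - 2427 = -2424)
k = -9643/4833 (k = -3 - 4856/(-4833) = -3 - 4856*(-1/4833) = -3 + 4856/4833 = -9643/4833 ≈ -1.9952)
k - N = -9643/4833 - 1*(-2424) = -9643/4833 + 2424 = 11705549/4833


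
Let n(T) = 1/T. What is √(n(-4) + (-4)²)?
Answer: 3*√7/2 ≈ 3.9686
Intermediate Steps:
√(n(-4) + (-4)²) = √(1/(-4) + (-4)²) = √(-¼ + 16) = √(63/4) = 3*√7/2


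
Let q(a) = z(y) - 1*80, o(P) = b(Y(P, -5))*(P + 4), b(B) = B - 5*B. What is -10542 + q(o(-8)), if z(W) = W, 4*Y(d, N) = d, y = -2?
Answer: -10624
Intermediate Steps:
Y(d, N) = d/4
b(B) = -4*B
o(P) = -P*(4 + P) (o(P) = (-P)*(P + 4) = (-P)*(4 + P) = -P*(4 + P))
q(a) = -82 (q(a) = -2 - 1*80 = -2 - 80 = -82)
-10542 + q(o(-8)) = -10542 - 82 = -10624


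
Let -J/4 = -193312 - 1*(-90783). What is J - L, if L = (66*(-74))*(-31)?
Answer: 258712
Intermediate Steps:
J = 410116 (J = -4*(-193312 - 1*(-90783)) = -4*(-193312 + 90783) = -4*(-102529) = 410116)
L = 151404 (L = -4884*(-31) = 151404)
J - L = 410116 - 1*151404 = 410116 - 151404 = 258712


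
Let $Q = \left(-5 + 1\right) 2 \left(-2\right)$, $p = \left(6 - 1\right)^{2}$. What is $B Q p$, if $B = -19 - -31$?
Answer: $4800$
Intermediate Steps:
$p = 25$ ($p = 5^{2} = 25$)
$B = 12$ ($B = -19 + 31 = 12$)
$Q = 16$ ($Q = \left(-4\right) 2 \left(-2\right) = \left(-8\right) \left(-2\right) = 16$)
$B Q p = 12 \cdot 16 \cdot 25 = 192 \cdot 25 = 4800$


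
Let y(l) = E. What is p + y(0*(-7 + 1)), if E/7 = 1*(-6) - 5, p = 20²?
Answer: 323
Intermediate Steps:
p = 400
E = -77 (E = 7*(1*(-6) - 5) = 7*(-6 - 5) = 7*(-11) = -77)
y(l) = -77
p + y(0*(-7 + 1)) = 400 - 77 = 323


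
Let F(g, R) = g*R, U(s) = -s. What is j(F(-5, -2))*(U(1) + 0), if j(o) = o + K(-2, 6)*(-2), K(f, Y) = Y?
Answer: 2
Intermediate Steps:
F(g, R) = R*g
j(o) = -12 + o (j(o) = o + 6*(-2) = o - 12 = -12 + o)
j(F(-5, -2))*(U(1) + 0) = (-12 - 2*(-5))*(-1*1 + 0) = (-12 + 10)*(-1 + 0) = -2*(-1) = 2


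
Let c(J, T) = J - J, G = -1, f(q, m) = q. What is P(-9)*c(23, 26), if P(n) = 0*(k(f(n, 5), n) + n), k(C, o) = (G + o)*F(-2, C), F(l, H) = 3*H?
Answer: 0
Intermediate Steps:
k(C, o) = 3*C*(-1 + o) (k(C, o) = (-1 + o)*(3*C) = 3*C*(-1 + o))
c(J, T) = 0
P(n) = 0 (P(n) = 0*(3*n*(-1 + n) + n) = 0*(n + 3*n*(-1 + n)) = 0)
P(-9)*c(23, 26) = 0*0 = 0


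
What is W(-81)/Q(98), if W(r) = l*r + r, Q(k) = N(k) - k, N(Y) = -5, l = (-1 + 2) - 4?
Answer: -162/103 ≈ -1.5728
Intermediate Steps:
l = -3 (l = 1 - 4 = -3)
Q(k) = -5 - k
W(r) = -2*r (W(r) = -3*r + r = -2*r)
W(-81)/Q(98) = (-2*(-81))/(-5 - 1*98) = 162/(-5 - 98) = 162/(-103) = 162*(-1/103) = -162/103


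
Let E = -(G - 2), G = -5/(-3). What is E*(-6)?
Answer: -2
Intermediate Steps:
G = 5/3 (G = -5*(-1/3) = 5/3 ≈ 1.6667)
E = 1/3 (E = -(5/3 - 2) = -1*(-1/3) = 1/3 ≈ 0.33333)
E*(-6) = (1/3)*(-6) = -2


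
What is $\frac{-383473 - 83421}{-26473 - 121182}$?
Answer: $\frac{466894}{147655} \approx 3.1621$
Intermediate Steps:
$\frac{-383473 - 83421}{-26473 - 121182} = - \frac{466894}{-147655} = \left(-466894\right) \left(- \frac{1}{147655}\right) = \frac{466894}{147655}$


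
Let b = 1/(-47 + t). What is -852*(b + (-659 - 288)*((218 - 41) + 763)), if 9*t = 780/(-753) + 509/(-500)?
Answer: 40458066552414240/53344259 ≈ 7.5843e+8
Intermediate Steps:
t = -257759/1129500 (t = (780/(-753) + 509/(-500))/9 = (780*(-1/753) + 509*(-1/500))/9 = (-260/251 - 509/500)/9 = (⅑)*(-257759/125500) = -257759/1129500 ≈ -0.22821)
b = -1129500/53344259 (b = 1/(-47 - 257759/1129500) = 1/(-53344259/1129500) = -1129500/53344259 ≈ -0.021174)
-852*(b + (-659 - 288)*((218 - 41) + 763)) = -852*(-1129500/53344259 + (-659 - 288)*((218 - 41) + 763)) = -852*(-1129500/53344259 - 947*(177 + 763)) = -852*(-1129500/53344259 - 947*940) = -852*(-1129500/53344259 - 890180) = -852*(-47485993606120/53344259) = 40458066552414240/53344259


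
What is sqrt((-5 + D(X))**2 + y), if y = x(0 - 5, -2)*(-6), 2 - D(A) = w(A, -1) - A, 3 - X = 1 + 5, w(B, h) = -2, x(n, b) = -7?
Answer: sqrt(58) ≈ 7.6158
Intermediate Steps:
X = -3 (X = 3 - (1 + 5) = 3 - 1*6 = 3 - 6 = -3)
D(A) = 4 + A (D(A) = 2 - (-2 - A) = 2 + (2 + A) = 4 + A)
y = 42 (y = -7*(-6) = 42)
sqrt((-5 + D(X))**2 + y) = sqrt((-5 + (4 - 3))**2 + 42) = sqrt((-5 + 1)**2 + 42) = sqrt((-4)**2 + 42) = sqrt(16 + 42) = sqrt(58)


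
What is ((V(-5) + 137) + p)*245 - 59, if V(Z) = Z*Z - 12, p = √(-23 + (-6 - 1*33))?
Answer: 36691 + 245*I*√62 ≈ 36691.0 + 1929.1*I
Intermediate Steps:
p = I*√62 (p = √(-23 + (-6 - 33)) = √(-23 - 39) = √(-62) = I*√62 ≈ 7.874*I)
V(Z) = -12 + Z² (V(Z) = Z² - 12 = -12 + Z²)
((V(-5) + 137) + p)*245 - 59 = (((-12 + (-5)²) + 137) + I*√62)*245 - 59 = (((-12 + 25) + 137) + I*√62)*245 - 59 = ((13 + 137) + I*√62)*245 - 59 = (150 + I*√62)*245 - 59 = (36750 + 245*I*√62) - 59 = 36691 + 245*I*√62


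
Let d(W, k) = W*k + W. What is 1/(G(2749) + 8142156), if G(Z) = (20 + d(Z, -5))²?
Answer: 1/128614732 ≈ 7.7752e-9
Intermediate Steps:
d(W, k) = W + W*k
G(Z) = (20 - 4*Z)² (G(Z) = (20 + Z*(1 - 5))² = (20 + Z*(-4))² = (20 - 4*Z)²)
1/(G(2749) + 8142156) = 1/(16*(5 - 1*2749)² + 8142156) = 1/(16*(5 - 2749)² + 8142156) = 1/(16*(-2744)² + 8142156) = 1/(16*7529536 + 8142156) = 1/(120472576 + 8142156) = 1/128614732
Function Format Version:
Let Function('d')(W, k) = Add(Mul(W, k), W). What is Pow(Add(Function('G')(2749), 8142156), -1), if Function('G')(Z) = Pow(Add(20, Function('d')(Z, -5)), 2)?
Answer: Rational(1, 128614732) ≈ 7.7752e-9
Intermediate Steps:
Function('d')(W, k) = Add(W, Mul(W, k))
Function('G')(Z) = Pow(Add(20, Mul(-4, Z)), 2) (Function('G')(Z) = Pow(Add(20, Mul(Z, Add(1, -5))), 2) = Pow(Add(20, Mul(Z, -4)), 2) = Pow(Add(20, Mul(-4, Z)), 2))
Pow(Add(Function('G')(2749), 8142156), -1) = Pow(Add(Mul(16, Pow(Add(5, Mul(-1, 2749)), 2)), 8142156), -1) = Pow(Add(Mul(16, Pow(Add(5, -2749), 2)), 8142156), -1) = Pow(Add(Mul(16, Pow(-2744, 2)), 8142156), -1) = Pow(Add(Mul(16, 7529536), 8142156), -1) = Pow(Add(120472576, 8142156), -1) = Pow(128614732, -1) = Rational(1, 128614732)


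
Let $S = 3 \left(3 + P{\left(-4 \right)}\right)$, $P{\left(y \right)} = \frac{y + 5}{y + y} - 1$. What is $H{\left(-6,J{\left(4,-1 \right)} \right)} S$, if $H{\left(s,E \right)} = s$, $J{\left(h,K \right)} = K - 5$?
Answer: $- \frac{135}{4} \approx -33.75$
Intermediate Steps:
$J{\left(h,K \right)} = -5 + K$ ($J{\left(h,K \right)} = K - 5 = -5 + K$)
$P{\left(y \right)} = -1 + \frac{5 + y}{2 y}$ ($P{\left(y \right)} = \frac{5 + y}{2 y} - 1 = -1 + \frac{5 + y}{2 y}$)
$S = \frac{45}{8}$ ($S = 3 \left(3 + \frac{5 - -4}{2 \left(-4\right)}\right) = 3 \left(3 + \frac{1}{2} \left(- \frac{1}{4}\right) \left(5 + 4\right)\right) = 3 \left(3 + \frac{1}{2} \left(- \frac{1}{4}\right) 9\right) = 3 \left(3 - \frac{9}{8}\right) = 3 \cdot \frac{15}{8} = \frac{45}{8} \approx 5.625$)
$H{\left(-6,J{\left(4,-1 \right)} \right)} S = \left(-6\right) \frac{45}{8} = - \frac{135}{4}$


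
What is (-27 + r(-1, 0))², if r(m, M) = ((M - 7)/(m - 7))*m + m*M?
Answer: 49729/64 ≈ 777.02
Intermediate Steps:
r(m, M) = M*m + m*(-7 + M)/(-7 + m) (r(m, M) = ((-7 + M)/(-7 + m))*m + M*m = m*(-7 + M)/(-7 + m) + M*m = M*m + m*(-7 + M)/(-7 + m))
(-27 + r(-1, 0))² = (-27 - (-7 - 6*0 + 0*(-1))/(-7 - 1))² = (-27 - 1*(-7 + 0 + 0)/(-8))² = (-27 - 1*(-⅛)*(-7))² = (-27 - 7/8)² = (-223/8)² = 49729/64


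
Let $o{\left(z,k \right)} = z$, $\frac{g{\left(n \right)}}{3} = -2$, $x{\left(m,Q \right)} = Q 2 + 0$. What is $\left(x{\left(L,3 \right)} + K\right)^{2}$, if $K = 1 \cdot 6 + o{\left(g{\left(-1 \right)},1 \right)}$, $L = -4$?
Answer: $36$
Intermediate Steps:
$x{\left(m,Q \right)} = 2 Q$ ($x{\left(m,Q \right)} = 2 Q + 0 = 2 Q$)
$g{\left(n \right)} = -6$ ($g{\left(n \right)} = 3 \left(-2\right) = -6$)
$K = 0$ ($K = 1 \cdot 6 - 6 = 6 - 6 = 0$)
$\left(x{\left(L,3 \right)} + K\right)^{2} = \left(2 \cdot 3 + 0\right)^{2} = \left(6 + 0\right)^{2} = 6^{2} = 36$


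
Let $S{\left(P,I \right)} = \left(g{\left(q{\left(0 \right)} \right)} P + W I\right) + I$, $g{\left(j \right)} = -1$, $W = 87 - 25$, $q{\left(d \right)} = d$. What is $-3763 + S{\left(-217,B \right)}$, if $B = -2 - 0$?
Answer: $-3672$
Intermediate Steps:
$W = 62$
$B = -2$ ($B = -2 + 0 = -2$)
$S{\left(P,I \right)} = - P + 63 I$ ($S{\left(P,I \right)} = \left(- P + 62 I\right) + I = - P + 63 I$)
$-3763 + S{\left(-217,B \right)} = -3763 + \left(\left(-1\right) \left(-217\right) + 63 \left(-2\right)\right) = -3763 + \left(217 - 126\right) = -3763 + 91 = -3672$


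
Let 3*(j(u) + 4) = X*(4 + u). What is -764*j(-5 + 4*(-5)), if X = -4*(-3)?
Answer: 67232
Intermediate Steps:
X = 12
j(u) = 12 + 4*u (j(u) = -4 + (12*(4 + u))/3 = -4 + (48 + 12*u)/3 = -4 + (16 + 4*u) = 12 + 4*u)
-764*j(-5 + 4*(-5)) = -764*(12 + 4*(-5 + 4*(-5))) = -764*(12 + 4*(-5 - 20)) = -764*(12 + 4*(-25)) = -764*(12 - 100) = -764*(-88) = 67232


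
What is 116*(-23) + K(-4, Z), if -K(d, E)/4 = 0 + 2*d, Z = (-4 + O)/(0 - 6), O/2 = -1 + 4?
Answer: -2636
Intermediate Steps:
O = 6 (O = 2*(-1 + 4) = 2*3 = 6)
Z = -⅓ (Z = (-4 + 6)/(0 - 6) = 2/(-6) = 2*(-⅙) = -⅓ ≈ -0.33333)
K(d, E) = -8*d (K(d, E) = -4*(0 + 2*d) = -8*d)
116*(-23) + K(-4, Z) = 116*(-23) - 8*(-4) = -2668 + 32 = -2636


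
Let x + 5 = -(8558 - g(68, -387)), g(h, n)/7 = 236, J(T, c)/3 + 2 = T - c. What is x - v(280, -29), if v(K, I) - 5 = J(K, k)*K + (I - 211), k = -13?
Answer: -251116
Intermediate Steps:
J(T, c) = -6 - 3*c + 3*T (J(T, c) = -6 + 3*(T - c) = -6 + (-3*c + 3*T) = -6 - 3*c + 3*T)
g(h, n) = 1652 (g(h, n) = 7*236 = 1652)
x = -6911 (x = -5 - (8558 - 1*1652) = -5 - (8558 - 1652) = -5 - 1*6906 = -5 - 6906 = -6911)
v(K, I) = -206 + I + K*(33 + 3*K) (v(K, I) = 5 + ((-6 - 3*(-13) + 3*K)*K + (I - 211)) = 5 + ((-6 + 39 + 3*K)*K + (-211 + I)) = 5 + ((33 + 3*K)*K + (-211 + I)) = 5 + (K*(33 + 3*K) + (-211 + I)) = 5 + (-211 + I + K*(33 + 3*K)) = -206 + I + K*(33 + 3*K))
x - v(280, -29) = -6911 - (-206 - 29 + 3*280*(11 + 280)) = -6911 - (-206 - 29 + 3*280*291) = -6911 - (-206 - 29 + 244440) = -6911 - 1*244205 = -6911 - 244205 = -251116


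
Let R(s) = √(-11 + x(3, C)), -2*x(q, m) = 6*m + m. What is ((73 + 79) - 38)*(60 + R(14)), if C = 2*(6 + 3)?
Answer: 6840 + 114*I*√74 ≈ 6840.0 + 980.67*I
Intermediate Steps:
C = 18 (C = 2*9 = 18)
x(q, m) = -7*m/2 (x(q, m) = -(6*m + m)/2 = -7*m/2)
R(s) = I*√74 (R(s) = √(-11 - 7/2*18) = √(-11 - 63) = √(-74) = I*√74)
((73 + 79) - 38)*(60 + R(14)) = ((73 + 79) - 38)*(60 + I*√74) = (152 - 38)*(60 + I*√74) = 114*(60 + I*√74) = 6840 + 114*I*√74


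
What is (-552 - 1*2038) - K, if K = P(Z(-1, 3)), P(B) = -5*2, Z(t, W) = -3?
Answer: -2580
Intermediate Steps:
P(B) = -10
K = -10
(-552 - 1*2038) - K = (-552 - 1*2038) - 1*(-10) = (-552 - 2038) + 10 = -2590 + 10 = -2580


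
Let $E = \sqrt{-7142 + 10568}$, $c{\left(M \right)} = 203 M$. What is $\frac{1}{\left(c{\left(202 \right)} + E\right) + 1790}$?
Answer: $\frac{21398}{915747095} - \frac{\sqrt{3426}}{1831494190} \approx 2.3335 \cdot 10^{-5}$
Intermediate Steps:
$E = \sqrt{3426} \approx 58.532$
$\frac{1}{\left(c{\left(202 \right)} + E\right) + 1790} = \frac{1}{\left(203 \cdot 202 + \sqrt{3426}\right) + 1790} = \frac{1}{\left(41006 + \sqrt{3426}\right) + 1790} = \frac{1}{42796 + \sqrt{3426}}$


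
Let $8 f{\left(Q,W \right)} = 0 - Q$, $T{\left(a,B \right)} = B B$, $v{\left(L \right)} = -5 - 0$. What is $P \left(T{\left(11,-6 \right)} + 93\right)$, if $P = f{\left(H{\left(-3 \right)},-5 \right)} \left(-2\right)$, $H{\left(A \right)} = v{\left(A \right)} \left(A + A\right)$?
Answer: $\frac{1935}{2} \approx 967.5$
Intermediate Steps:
$v{\left(L \right)} = -5$ ($v{\left(L \right)} = -5 + 0 = -5$)
$T{\left(a,B \right)} = B^{2}$
$H{\left(A \right)} = - 10 A$ ($H{\left(A \right)} = - 5 \left(A + A\right) = - 5 \cdot 2 A = - 10 A$)
$f{\left(Q,W \right)} = - \frac{Q}{8}$ ($f{\left(Q,W \right)} = \frac{0 - Q}{8} = \frac{\left(-1\right) Q}{8} = - \frac{Q}{8}$)
$P = \frac{15}{2}$ ($P = - \frac{\left(-10\right) \left(-3\right)}{8} \left(-2\right) = \left(- \frac{1}{8}\right) 30 \left(-2\right) = \left(- \frac{15}{4}\right) \left(-2\right) = \frac{15}{2} \approx 7.5$)
$P \left(T{\left(11,-6 \right)} + 93\right) = \frac{15 \left(\left(-6\right)^{2} + 93\right)}{2} = \frac{15 \left(36 + 93\right)}{2} = \frac{15}{2} \cdot 129 = \frac{1935}{2}$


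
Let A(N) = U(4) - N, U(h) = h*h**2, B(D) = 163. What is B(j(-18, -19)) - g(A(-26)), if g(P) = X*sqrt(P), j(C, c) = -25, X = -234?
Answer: 163 + 702*sqrt(10) ≈ 2382.9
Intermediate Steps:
U(h) = h**3
A(N) = 64 - N (A(N) = 4**3 - N = 64 - N)
g(P) = -234*sqrt(P)
B(j(-18, -19)) - g(A(-26)) = 163 - (-234)*sqrt(64 - 1*(-26)) = 163 - (-234)*sqrt(64 + 26) = 163 - (-234)*sqrt(90) = 163 - (-234)*3*sqrt(10) = 163 - (-702)*sqrt(10) = 163 + 702*sqrt(10)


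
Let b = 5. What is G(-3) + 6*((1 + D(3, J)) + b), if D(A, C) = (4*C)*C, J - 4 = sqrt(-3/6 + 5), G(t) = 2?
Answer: 530 + 288*sqrt(2) ≈ 937.29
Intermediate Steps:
J = 4 + 3*sqrt(2)/2 (J = 4 + sqrt(-3/6 + 5) = 4 + sqrt(-3*1/6 + 5) = 4 + sqrt(-1/2 + 5) = 4 + sqrt(9/2) = 4 + 3*sqrt(2)/2 ≈ 6.1213)
D(A, C) = 4*C**2
G(-3) + 6*((1 + D(3, J)) + b) = 2 + 6*((1 + 4*(4 + 3*sqrt(2)/2)**2) + 5) = 2 + 6*(6 + 4*(4 + 3*sqrt(2)/2)**2) = 2 + (36 + 24*(4 + 3*sqrt(2)/2)**2) = 38 + 24*(4 + 3*sqrt(2)/2)**2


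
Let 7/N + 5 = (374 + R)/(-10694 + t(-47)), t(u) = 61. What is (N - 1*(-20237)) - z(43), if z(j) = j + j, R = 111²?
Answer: 1327070429/65860 ≈ 20150.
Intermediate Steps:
R = 12321
z(j) = 2*j
N = -74431/65860 (N = 7/(-5 + (374 + 12321)/(-10694 + 61)) = 7/(-5 + 12695/(-10633)) = 7/(-5 + 12695*(-1/10633)) = 7/(-5 - 12695/10633) = 7/(-65860/10633) = 7*(-10633/65860) = -74431/65860 ≈ -1.1301)
(N - 1*(-20237)) - z(43) = (-74431/65860 - 1*(-20237)) - 2*43 = (-74431/65860 + 20237) - 1*86 = 1332734389/65860 - 86 = 1327070429/65860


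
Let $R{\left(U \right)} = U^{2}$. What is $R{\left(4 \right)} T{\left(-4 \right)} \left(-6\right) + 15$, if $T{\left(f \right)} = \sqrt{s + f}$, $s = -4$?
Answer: $15 - 192 i \sqrt{2} \approx 15.0 - 271.53 i$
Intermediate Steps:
$T{\left(f \right)} = \sqrt{-4 + f}$
$R{\left(4 \right)} T{\left(-4 \right)} \left(-6\right) + 15 = 4^{2} \sqrt{-4 - 4} \left(-6\right) + 15 = 16 \sqrt{-8} \left(-6\right) + 15 = 16 \cdot 2 i \sqrt{2} \left(-6\right) + 15 = 32 i \sqrt{2} \left(-6\right) + 15 = - 192 i \sqrt{2} + 15 = 15 - 192 i \sqrt{2}$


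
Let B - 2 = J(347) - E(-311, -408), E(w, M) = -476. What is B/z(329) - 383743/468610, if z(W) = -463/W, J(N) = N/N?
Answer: -74026391519/216966430 ≈ -341.19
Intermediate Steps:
J(N) = 1
B = 479 (B = 2 + (1 - 1*(-476)) = 2 + (1 + 476) = 2 + 477 = 479)
B/z(329) - 383743/468610 = 479/((-463/329)) - 383743/468610 = 479/((-463*1/329)) - 383743*1/468610 = 479/(-463/329) - 383743/468610 = 479*(-329/463) - 383743/468610 = -157591/463 - 383743/468610 = -74026391519/216966430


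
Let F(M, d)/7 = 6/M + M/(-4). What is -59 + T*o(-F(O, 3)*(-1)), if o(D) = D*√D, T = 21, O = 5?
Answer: -59 - 147*I*√35/200 ≈ -59.0 - 4.3483*I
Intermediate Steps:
F(M, d) = 42/M - 7*M/4 (F(M, d) = 7*(6/M + M/(-4)) = 7*(6/M + M*(-¼)) = 7*(6/M - M/4) = 42/M - 7*M/4)
o(D) = D^(3/2)
-59 + T*o(-F(O, 3)*(-1)) = -59 + 21*(-(42/5 - 7/4*5)*(-1))^(3/2) = -59 + 21*(-(42*(⅕) - 35/4)*(-1))^(3/2) = -59 + 21*(-(42/5 - 35/4)*(-1))^(3/2) = -59 + 21*(-1*(-7/20)*(-1))^(3/2) = -59 + 21*((7/20)*(-1))^(3/2) = -59 + 21*(-7/20)^(3/2) = -59 + 21*(-7*I*√35/200) = -59 - 147*I*√35/200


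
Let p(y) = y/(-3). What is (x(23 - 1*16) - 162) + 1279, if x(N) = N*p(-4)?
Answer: 3379/3 ≈ 1126.3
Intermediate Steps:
p(y) = -y/3 (p(y) = y*(-⅓) = -y/3)
x(N) = 4*N/3 (x(N) = N*(-⅓*(-4)) = N*(4/3) = 4*N/3)
(x(23 - 1*16) - 162) + 1279 = (4*(23 - 1*16)/3 - 162) + 1279 = (4*(23 - 16)/3 - 162) + 1279 = ((4/3)*7 - 162) + 1279 = (28/3 - 162) + 1279 = -458/3 + 1279 = 3379/3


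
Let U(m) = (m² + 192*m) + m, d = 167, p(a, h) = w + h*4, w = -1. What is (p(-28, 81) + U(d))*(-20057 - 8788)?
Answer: -1743478335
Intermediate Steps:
p(a, h) = -1 + 4*h (p(a, h) = -1 + h*4 = -1 + 4*h)
U(m) = m² + 193*m
(p(-28, 81) + U(d))*(-20057 - 8788) = ((-1 + 4*81) + 167*(193 + 167))*(-20057 - 8788) = ((-1 + 324) + 167*360)*(-28845) = (323 + 60120)*(-28845) = 60443*(-28845) = -1743478335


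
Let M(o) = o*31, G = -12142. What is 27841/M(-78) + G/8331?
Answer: -87100909/6714786 ≈ -12.972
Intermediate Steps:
M(o) = 31*o
27841/M(-78) + G/8331 = 27841/((31*(-78))) - 12142/8331 = 27841/(-2418) - 12142*1/8331 = 27841*(-1/2418) - 12142/8331 = -27841/2418 - 12142/8331 = -87100909/6714786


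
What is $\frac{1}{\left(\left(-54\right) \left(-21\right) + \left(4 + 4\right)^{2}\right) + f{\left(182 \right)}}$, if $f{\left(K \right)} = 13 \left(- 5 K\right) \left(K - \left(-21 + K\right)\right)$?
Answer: $- \frac{1}{247232} \approx -4.0448 \cdot 10^{-6}$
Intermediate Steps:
$f{\left(K \right)} = - 1365 K$ ($f{\left(K \right)} = - 65 K 21 = - 1365 K$)
$\frac{1}{\left(\left(-54\right) \left(-21\right) + \left(4 + 4\right)^{2}\right) + f{\left(182 \right)}} = \frac{1}{\left(\left(-54\right) \left(-21\right) + \left(4 + 4\right)^{2}\right) - 248430} = \frac{1}{\left(1134 + 8^{2}\right) - 248430} = \frac{1}{\left(1134 + 64\right) - 248430} = \frac{1}{1198 - 248430} = \frac{1}{-247232} = - \frac{1}{247232}$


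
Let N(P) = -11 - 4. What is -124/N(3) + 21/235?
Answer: 5891/705 ≈ 8.3560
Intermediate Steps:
N(P) = -15
-124/N(3) + 21/235 = -124/(-15) + 21/235 = -124*(-1/15) + 21*(1/235) = 124/15 + 21/235 = 5891/705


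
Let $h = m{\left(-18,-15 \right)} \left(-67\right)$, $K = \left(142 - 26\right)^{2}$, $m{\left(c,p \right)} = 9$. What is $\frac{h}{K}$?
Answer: $- \frac{603}{13456} \approx -0.044813$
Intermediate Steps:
$K = 13456$ ($K = 116^{2} = 13456$)
$h = -603$ ($h = 9 \left(-67\right) = -603$)
$\frac{h}{K} = - \frac{603}{13456}$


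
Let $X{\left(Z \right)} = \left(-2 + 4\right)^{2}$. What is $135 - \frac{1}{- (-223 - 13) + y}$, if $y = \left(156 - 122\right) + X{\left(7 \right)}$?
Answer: $\frac{36989}{274} \approx 135.0$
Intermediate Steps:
$X{\left(Z \right)} = 4$ ($X{\left(Z \right)} = 2^{2} = 4$)
$y = 38$ ($y = \left(156 - 122\right) + 4 = 34 + 4 = 38$)
$135 - \frac{1}{- (-223 - 13) + y} = 135 - \frac{1}{- (-223 - 13) + 38} = 135 - \frac{1}{\left(-1\right) \left(-236\right) + 38} = 135 - \frac{1}{236 + 38} = 135 - \frac{1}{274} = \frac{36989}{274}$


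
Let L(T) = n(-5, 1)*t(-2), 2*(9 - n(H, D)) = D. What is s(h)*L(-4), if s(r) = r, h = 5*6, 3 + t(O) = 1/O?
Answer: -1785/2 ≈ -892.50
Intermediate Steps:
n(H, D) = 9 - D/2
t(O) = -3 + 1/O
L(T) = -119/4 (L(T) = (9 - 1/2*1)*(-3 + 1/(-2)) = (9 - 1/2)*(-3 - 1/2) = (17/2)*(-7/2) = -119/4)
h = 30
s(h)*L(-4) = 30*(-119/4) = -1785/2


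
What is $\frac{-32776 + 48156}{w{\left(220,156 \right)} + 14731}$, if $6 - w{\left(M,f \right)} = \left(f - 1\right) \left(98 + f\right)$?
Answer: $- \frac{15380}{24633} \approx -0.62437$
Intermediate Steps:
$w{\left(M,f \right)} = 6 - \left(-1 + f\right) \left(98 + f\right)$ ($w{\left(M,f \right)} = 6 - \left(f - 1\right) \left(98 + f\right) = 6 - \left(-1 + f\right) \left(98 + f\right)$)
$\frac{-32776 + 48156}{w{\left(220,156 \right)} + 14731} = \frac{-32776 + 48156}{\left(104 - 156^{2} - 15132\right) + 14731} = \frac{15380}{\left(104 - 24336 - 15132\right) + 14731} = \frac{15380}{-39364 + 14731} = \frac{15380}{-24633} = 15380 \left(- \frac{1}{24633}\right) = - \frac{15380}{24633}$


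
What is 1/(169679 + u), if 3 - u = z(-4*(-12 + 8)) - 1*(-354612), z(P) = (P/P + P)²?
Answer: -1/185219 ≈ -5.3990e-6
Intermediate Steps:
z(P) = (1 + P)²
u = -354898 (u = 3 - ((1 - 4*(-12 + 8))² - 1*(-354612)) = 3 - ((1 - 4*(-4))² + 354612) = 3 - ((1 + 16)² + 354612) = 3 - (17² + 354612) = 3 - (289 + 354612) = 3 - 1*354901 = 3 - 354901 = -354898)
1/(169679 + u) = 1/(169679 - 354898) = 1/(-185219) = -1/185219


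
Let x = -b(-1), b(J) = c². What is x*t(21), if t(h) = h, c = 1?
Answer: -21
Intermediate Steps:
b(J) = 1 (b(J) = 1² = 1)
x = -1 (x = -1*1 = -1)
x*t(21) = -1*21 = -21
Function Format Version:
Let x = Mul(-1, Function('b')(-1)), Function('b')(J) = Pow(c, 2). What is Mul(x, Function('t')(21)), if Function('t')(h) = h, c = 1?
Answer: -21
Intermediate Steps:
Function('b')(J) = 1 (Function('b')(J) = Pow(1, 2) = 1)
x = -1 (x = Mul(-1, 1) = -1)
Mul(x, Function('t')(21)) = Mul(-1, 21) = -21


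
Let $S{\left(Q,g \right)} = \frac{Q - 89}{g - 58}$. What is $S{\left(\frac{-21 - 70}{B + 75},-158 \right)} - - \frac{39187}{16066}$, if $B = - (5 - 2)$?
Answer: $\frac{356924579}{124929216} \approx 2.857$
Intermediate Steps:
$B = -3$ ($B = \left(-1\right) 3 = -3$)
$S{\left(Q,g \right)} = \frac{-89 + Q}{-58 + g}$
$S{\left(\frac{-21 - 70}{B + 75},-158 \right)} - - \frac{39187}{16066} = \frac{-89 + \frac{-21 - 70}{-3 + 75}}{-58 - 158} - - \frac{39187}{16066} = \frac{-89 - \frac{91}{72}}{-216} - \left(-39187\right) \frac{1}{16066} = - \frac{-89 - \frac{91}{72}}{216} - - \frac{39187}{16066} = - \frac{-89 - \frac{91}{72}}{216} + \frac{39187}{16066} = \left(- \frac{1}{216}\right) \left(- \frac{6499}{72}\right) + \frac{39187}{16066} = \frac{6499}{15552} + \frac{39187}{16066} = \frac{356924579}{124929216}$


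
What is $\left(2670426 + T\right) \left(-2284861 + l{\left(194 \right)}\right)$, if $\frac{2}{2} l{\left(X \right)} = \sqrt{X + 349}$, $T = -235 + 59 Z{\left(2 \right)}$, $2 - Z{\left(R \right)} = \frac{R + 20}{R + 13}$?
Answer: $- \frac{91516307631157}{15} + \frac{40053337 \sqrt{543}}{15} \approx -6.101 \cdot 10^{12}$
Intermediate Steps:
$Z{\left(R \right)} = 2 - \frac{20 + R}{13 + R}$ ($Z{\left(R \right)} = 2 - \frac{R + 20}{R + 13} = 2 - \frac{20 + R}{13 + R}$)
$T = - \frac{3053}{15}$ ($T = -235 + 59 \frac{6 + 2}{13 + 2} = -235 + 59 \cdot \frac{1}{15} \cdot 8 = -235 + 59 \cdot \frac{8}{15} = -235 + \frac{472}{15} = - \frac{3053}{15} \approx -203.53$)
$l{\left(X \right)} = \sqrt{349 + X}$ ($l{\left(X \right)} = \sqrt{X + 349} = \sqrt{349 + X}$)
$\left(2670426 + T\right) \left(-2284861 + l{\left(194 \right)}\right) = \left(2670426 - \frac{3053}{15}\right) \left(-2284861 + \sqrt{349 + 194}\right) = \frac{40053337 \left(-2284861 + \sqrt{543}\right)}{15} = - \frac{91516307631157}{15} + \frac{40053337 \sqrt{543}}{15}$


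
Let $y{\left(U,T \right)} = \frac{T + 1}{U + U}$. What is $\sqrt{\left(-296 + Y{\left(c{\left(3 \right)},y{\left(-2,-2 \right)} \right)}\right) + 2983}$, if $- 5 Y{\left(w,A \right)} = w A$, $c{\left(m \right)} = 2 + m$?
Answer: $\frac{\sqrt{10747}}{2} \approx 51.834$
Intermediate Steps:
$y{\left(U,T \right)} = \frac{1 + T}{2 U}$
$Y{\left(w,A \right)} = - \frac{A w}{5}$ ($Y{\left(w,A \right)} = - \frac{w A}{5} = - \frac{A w}{5}$)
$\sqrt{\left(-296 + Y{\left(c{\left(3 \right)},y{\left(-2,-2 \right)} \right)}\right) + 2983} = \sqrt{\left(-296 - \frac{\frac{1 - 2}{2 \left(-2\right)} \left(2 + 3\right)}{5}\right) + 2983} = \sqrt{\left(-296 - \frac{1}{5} \cdot \frac{1}{2} \left(- \frac{1}{2}\right) \left(-1\right) 5\right) + 2983} = \sqrt{\left(-296 - \frac{1}{20} \cdot 5\right) + 2983} = \sqrt{\left(-296 - \frac{1}{4}\right) + 2983} = \sqrt{- \frac{1185}{4} + 2983} = \sqrt{\frac{10747}{4}} = \frac{\sqrt{10747}}{2}$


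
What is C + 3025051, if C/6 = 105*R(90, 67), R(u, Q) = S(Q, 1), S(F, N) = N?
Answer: 3025681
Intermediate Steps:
R(u, Q) = 1
C = 630 (C = 6*(105*1) = 6*105 = 630)
C + 3025051 = 630 + 3025051 = 3025681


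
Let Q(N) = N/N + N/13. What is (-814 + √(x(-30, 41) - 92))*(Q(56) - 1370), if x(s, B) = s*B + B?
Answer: 14441174/13 - 17741*I*√1281/13 ≈ 1.1109e+6 - 48844.0*I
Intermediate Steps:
x(s, B) = B + B*s (x(s, B) = B*s + B = B + B*s)
Q(N) = 1 + N/13 (Q(N) = 1 + N*(1/13) = 1 + N/13)
(-814 + √(x(-30, 41) - 92))*(Q(56) - 1370) = (-814 + √(41*(1 - 30) - 92))*((1 + (1/13)*56) - 1370) = (-814 + √(41*(-29) - 92))*((1 + 56/13) - 1370) = (-814 + √(-1189 - 92))*(69/13 - 1370) = (-814 + √(-1281))*(-17741/13) = (-814 + I*√1281)*(-17741/13) = 14441174/13 - 17741*I*√1281/13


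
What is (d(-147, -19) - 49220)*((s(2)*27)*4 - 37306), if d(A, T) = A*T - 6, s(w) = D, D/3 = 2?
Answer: 1702140914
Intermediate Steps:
D = 6 (D = 3*2 = 6)
s(w) = 6
d(A, T) = -6 + A*T
(d(-147, -19) - 49220)*((s(2)*27)*4 - 37306) = ((-6 - 147*(-19)) - 49220)*((6*27)*4 - 37306) = ((-6 + 2793) - 49220)*(162*4 - 37306) = (2787 - 49220)*(648 - 37306) = -46433*(-36658) = 1702140914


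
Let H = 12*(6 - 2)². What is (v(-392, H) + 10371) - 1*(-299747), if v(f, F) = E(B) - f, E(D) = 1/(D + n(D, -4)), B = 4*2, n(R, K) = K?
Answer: 1242041/4 ≈ 3.1051e+5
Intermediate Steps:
B = 8
E(D) = 1/(-4 + D) (E(D) = 1/(D - 4) = 1/(-4 + D))
H = 192 (H = 12*4² = 12*16 = 192)
v(f, F) = ¼ - f (v(f, F) = 1/(-4 + 8) - f = 1/4 - f = ¼ - f)
(v(-392, H) + 10371) - 1*(-299747) = ((¼ - 1*(-392)) + 10371) - 1*(-299747) = ((¼ + 392) + 10371) + 299747 = (1569/4 + 10371) + 299747 = 43053/4 + 299747 = 1242041/4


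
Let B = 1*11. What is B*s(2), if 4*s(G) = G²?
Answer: 11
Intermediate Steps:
s(G) = G²/4
B = 11
B*s(2) = 11*((¼)*2²) = 11*((¼)*4) = 11*1 = 11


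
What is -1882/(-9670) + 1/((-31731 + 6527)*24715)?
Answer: 23446590417/120472120724 ≈ 0.19462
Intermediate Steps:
-1882/(-9670) + 1/((-31731 + 6527)*24715) = -1882*(-1/9670) + (1/24715)/(-25204) = 941/4835 - 1/25204*1/24715 = 941/4835 - 1/622916860 = 23446590417/120472120724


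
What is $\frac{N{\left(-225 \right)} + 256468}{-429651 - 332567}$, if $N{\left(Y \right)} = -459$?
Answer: $- \frac{256009}{762218} \approx -0.33587$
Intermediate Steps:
$\frac{N{\left(-225 \right)} + 256468}{-429651 - 332567} = \frac{-459 + 256468}{-429651 - 332567} = \frac{256009}{-762218} = 256009 \left(- \frac{1}{762218}\right) = - \frac{256009}{762218}$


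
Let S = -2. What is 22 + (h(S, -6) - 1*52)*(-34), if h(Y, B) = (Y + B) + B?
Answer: 2266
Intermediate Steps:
h(Y, B) = Y + 2*B (h(Y, B) = (B + Y) + B = Y + 2*B)
22 + (h(S, -6) - 1*52)*(-34) = 22 + ((-2 + 2*(-6)) - 1*52)*(-34) = 22 + ((-2 - 12) - 52)*(-34) = 22 + (-14 - 52)*(-34) = 22 - 66*(-34) = 22 + 2244 = 2266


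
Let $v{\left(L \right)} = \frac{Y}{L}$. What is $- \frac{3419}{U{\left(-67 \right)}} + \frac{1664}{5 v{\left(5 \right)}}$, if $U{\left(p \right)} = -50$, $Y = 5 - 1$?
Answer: $\frac{24219}{50} \approx 484.38$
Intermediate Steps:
$Y = 4$ ($Y = 5 - 1 = 4$)
$v{\left(L \right)} = \frac{4}{L}$
$- \frac{3419}{U{\left(-67 \right)}} + \frac{1664}{5 v{\left(5 \right)}} = - \frac{3419}{-50} + \frac{1664}{5 \cdot \frac{4}{5}} = \left(-3419\right) \left(- \frac{1}{50}\right) + \frac{1664}{5 \cdot 4 \cdot \frac{1}{5}} = \frac{3419}{50} + \frac{1664}{5 \cdot \frac{4}{5}} = \frac{3419}{50} + \frac{1664}{4} = \frac{3419}{50} + 1664 \cdot \frac{1}{4} = \frac{3419}{50} + 416 = \frac{24219}{50}$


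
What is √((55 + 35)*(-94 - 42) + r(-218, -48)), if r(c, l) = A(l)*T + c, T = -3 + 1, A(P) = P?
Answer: I*√12362 ≈ 111.18*I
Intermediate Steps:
T = -2
r(c, l) = c - 2*l (r(c, l) = l*(-2) + c = -2*l + c = c - 2*l)
√((55 + 35)*(-94 - 42) + r(-218, -48)) = √((55 + 35)*(-94 - 42) + (-218 - 2*(-48))) = √(90*(-136) + (-218 + 96)) = √(-12240 - 122) = √(-12362) = I*√12362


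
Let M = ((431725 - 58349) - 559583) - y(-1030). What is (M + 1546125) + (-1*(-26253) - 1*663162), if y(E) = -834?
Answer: 723843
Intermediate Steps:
M = -185373 (M = ((431725 - 58349) - 559583) - 1*(-834) = (373376 - 559583) + 834 = -186207 + 834 = -185373)
(M + 1546125) + (-1*(-26253) - 1*663162) = (-185373 + 1546125) + (-1*(-26253) - 1*663162) = 1360752 + (26253 - 663162) = 1360752 - 636909 = 723843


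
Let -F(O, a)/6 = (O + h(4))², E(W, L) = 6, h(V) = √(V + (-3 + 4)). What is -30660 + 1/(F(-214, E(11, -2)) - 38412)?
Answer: -167050230578881/5448474578 - 214*√5/8172711867 ≈ -30660.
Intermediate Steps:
h(V) = √(1 + V) (h(V) = √(V + 1) = √(1 + V))
F(O, a) = -6*(O + √5)² (F(O, a) = -6*(O + √(1 + 4))² = -6*(O + √5)²)
-30660 + 1/(F(-214, E(11, -2)) - 38412) = -30660 + 1/(-6*(-214 + √5)² - 38412) = -30660 + 1/(-38412 - 6*(-214 + √5)²)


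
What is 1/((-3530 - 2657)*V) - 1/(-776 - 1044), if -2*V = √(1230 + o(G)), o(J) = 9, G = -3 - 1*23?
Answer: 1/1820 + 2*√1239/7665693 ≈ 0.00055863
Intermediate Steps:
G = -26 (G = -3 - 23 = -26)
V = -√1239/2 (V = -√(1230 + 9)/2 = -√1239/2 ≈ -17.600)
1/((-3530 - 2657)*V) - 1/(-776 - 1044) = 1/((-3530 - 2657)*((-√1239/2))) - 1/(-776 - 1044) = (-2*√1239/1239)/(-6187) - 1/(-1820) = -(-2)*√1239/7665693 - 1*(-1/1820) = 2*√1239/7665693 + 1/1820 = 1/1820 + 2*√1239/7665693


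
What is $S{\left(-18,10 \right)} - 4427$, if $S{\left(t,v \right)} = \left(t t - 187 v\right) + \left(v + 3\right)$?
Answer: $-5960$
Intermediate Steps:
$S{\left(t,v \right)} = 3 + t^{2} - 186 v$ ($S{\left(t,v \right)} = \left(t^{2} - 187 v\right) + \left(3 + v\right) = 3 + t^{2} - 186 v$)
$S{\left(-18,10 \right)} - 4427 = \left(3 + \left(-18\right)^{2} - 1860\right) - 4427 = \left(3 + 324 - 1860\right) - 4427 = -1533 - 4427 = -5960$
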